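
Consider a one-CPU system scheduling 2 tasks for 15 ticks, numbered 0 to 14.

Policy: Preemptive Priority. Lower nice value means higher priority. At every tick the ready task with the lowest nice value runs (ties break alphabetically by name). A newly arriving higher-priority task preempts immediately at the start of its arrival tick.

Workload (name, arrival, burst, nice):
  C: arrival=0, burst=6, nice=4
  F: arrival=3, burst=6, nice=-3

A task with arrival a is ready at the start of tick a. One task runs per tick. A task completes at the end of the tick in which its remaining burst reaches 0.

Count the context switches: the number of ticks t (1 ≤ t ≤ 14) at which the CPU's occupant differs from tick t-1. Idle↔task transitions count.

context switches = 3

t=0: ready={C} → run C
t=1: ready={C} → run C
t=2: ready={C} → run C
t=3: ready={C,F} → run F
t=4: ready={C,F} → run F
t=5: ready={C,F} → run F
t=6: ready={C,F} → run F
t=7: ready={C,F} → run F
t=8: ready={C,F} → run F
t=9: ready={C} → run C
t=10: ready={C} → run C
t=11: ready={C} → run C
t=12: (idle)
t=13: (idle)
t=14: (idle)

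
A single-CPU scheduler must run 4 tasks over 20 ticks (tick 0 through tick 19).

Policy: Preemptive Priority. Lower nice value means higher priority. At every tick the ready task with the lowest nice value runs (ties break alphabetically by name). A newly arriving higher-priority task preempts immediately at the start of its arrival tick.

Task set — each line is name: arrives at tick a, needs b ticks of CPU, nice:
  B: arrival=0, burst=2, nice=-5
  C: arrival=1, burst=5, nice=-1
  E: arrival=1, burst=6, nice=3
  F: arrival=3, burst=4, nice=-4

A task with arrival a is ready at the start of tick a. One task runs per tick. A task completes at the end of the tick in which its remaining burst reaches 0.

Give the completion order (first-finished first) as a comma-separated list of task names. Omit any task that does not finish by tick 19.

completion order = B, F, C, E

t=0: ready={B} → run B
t=1: ready={B,C,E} → run B
t=2: ready={C,E} → run C
t=3: ready={C,E,F} → run F
t=4: ready={C,E,F} → run F
t=5: ready={C,E,F} → run F
t=6: ready={C,E,F} → run F
t=7: ready={C,E} → run C
t=8: ready={C,E} → run C
t=9: ready={C,E} → run C
t=10: ready={C,E} → run C
t=11: ready={E} → run E
t=12: ready={E} → run E
t=13: ready={E} → run E
t=14: ready={E} → run E
t=15: ready={E} → run E
t=16: ready={E} → run E
t=17: (idle)
t=18: (idle)
t=19: (idle)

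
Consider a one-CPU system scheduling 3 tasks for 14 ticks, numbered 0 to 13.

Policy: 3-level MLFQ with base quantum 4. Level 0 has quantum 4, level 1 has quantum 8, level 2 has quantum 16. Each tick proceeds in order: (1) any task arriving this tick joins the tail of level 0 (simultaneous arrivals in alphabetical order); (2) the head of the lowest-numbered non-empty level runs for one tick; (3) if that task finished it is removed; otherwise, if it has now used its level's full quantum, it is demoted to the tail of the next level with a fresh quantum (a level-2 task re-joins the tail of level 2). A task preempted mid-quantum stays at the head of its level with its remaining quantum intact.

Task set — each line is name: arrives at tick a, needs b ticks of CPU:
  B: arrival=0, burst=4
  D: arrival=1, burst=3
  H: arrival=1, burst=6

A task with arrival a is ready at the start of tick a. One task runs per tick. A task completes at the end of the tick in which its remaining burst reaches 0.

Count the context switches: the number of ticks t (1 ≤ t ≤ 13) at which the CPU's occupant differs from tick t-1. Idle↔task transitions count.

t=0: L0/L1/L2 = B/-/- → run B
t=1: L0/L1/L2 = BDH/-/- → run B
t=2: L0/L1/L2 = BDH/-/- → run B
t=3: L0/L1/L2 = BDH/-/- → run B
t=4: L0/L1/L2 = DH/-/- → run D
t=5: L0/L1/L2 = DH/-/- → run D
t=6: L0/L1/L2 = DH/-/- → run D
t=7: L0/L1/L2 = H/-/- → run H
t=8: L0/L1/L2 = H/-/- → run H
t=9: L0/L1/L2 = H/-/- → run H
t=10: L0/L1/L2 = H/-/- → run H
t=11: L0/L1/L2 = -/H/- → run H
t=12: L0/L1/L2 = -/H/- → run H
t=13: (idle)

context switches = 3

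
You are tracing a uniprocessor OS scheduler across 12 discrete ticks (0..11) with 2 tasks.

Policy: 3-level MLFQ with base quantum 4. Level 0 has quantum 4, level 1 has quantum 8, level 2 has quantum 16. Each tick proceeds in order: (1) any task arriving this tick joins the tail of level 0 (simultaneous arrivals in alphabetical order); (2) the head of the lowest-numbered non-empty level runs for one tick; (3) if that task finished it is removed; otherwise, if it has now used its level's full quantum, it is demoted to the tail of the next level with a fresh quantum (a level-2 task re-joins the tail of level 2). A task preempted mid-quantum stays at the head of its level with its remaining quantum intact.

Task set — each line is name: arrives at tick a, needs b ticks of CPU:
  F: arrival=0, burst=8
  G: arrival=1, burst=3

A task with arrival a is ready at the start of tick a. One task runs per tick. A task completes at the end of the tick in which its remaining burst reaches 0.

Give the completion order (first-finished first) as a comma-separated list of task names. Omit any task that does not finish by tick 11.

t=0: L0/L1/L2 = F/-/- → run F
t=1: L0/L1/L2 = FG/-/- → run F
t=2: L0/L1/L2 = FG/-/- → run F
t=3: L0/L1/L2 = FG/-/- → run F
t=4: L0/L1/L2 = G/F/- → run G
t=5: L0/L1/L2 = G/F/- → run G
t=6: L0/L1/L2 = G/F/- → run G
t=7: L0/L1/L2 = -/F/- → run F
t=8: L0/L1/L2 = -/F/- → run F
t=9: L0/L1/L2 = -/F/- → run F
t=10: L0/L1/L2 = -/F/- → run F
t=11: (idle)

completion order = G, F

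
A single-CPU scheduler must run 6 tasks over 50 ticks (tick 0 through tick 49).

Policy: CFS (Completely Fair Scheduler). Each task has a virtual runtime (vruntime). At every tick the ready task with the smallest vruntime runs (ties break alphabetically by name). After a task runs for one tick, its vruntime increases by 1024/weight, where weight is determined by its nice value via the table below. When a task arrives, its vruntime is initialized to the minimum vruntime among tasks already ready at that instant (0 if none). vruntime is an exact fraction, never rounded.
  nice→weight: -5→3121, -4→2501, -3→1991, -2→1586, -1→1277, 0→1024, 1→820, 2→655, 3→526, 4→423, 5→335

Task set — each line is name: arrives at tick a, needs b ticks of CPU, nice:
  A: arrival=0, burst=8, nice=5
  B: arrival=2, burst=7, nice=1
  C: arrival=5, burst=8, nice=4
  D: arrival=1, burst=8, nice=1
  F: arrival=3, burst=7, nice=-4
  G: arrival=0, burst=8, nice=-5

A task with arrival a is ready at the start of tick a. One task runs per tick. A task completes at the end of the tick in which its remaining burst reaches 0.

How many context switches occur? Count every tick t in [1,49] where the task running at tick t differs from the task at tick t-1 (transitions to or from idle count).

context switches = 43

t=0: vr[A=0 G=0] → run A
t=1: vr[A=1024/335 D=0 G=0] → run D
t=2: vr[A=1024/335 B=0 D=256/205 G=0] → run B
t=3: vr[A=1024/335 B=256/205 D=256/205 F=0 G=0] → run F
t=4: vr[A=1024/335 B=256/205 D=256/205 F=1024/2501 G=0] → run G
t=5: vr[A=1024/335 B=256/205 C=1024/3121 D=256/205 F=1024/2501 G=1024/3121] → run C
t=6: vr[A=1024/335 B=256/205 C=3629056/1320183 D=256/205 F=1024/2501 G=1024/3121] → run G
t=7: vr[A=1024/335 B=256/205 C=3629056/1320183 D=256/205 F=1024/2501 G=2048/3121] → run F
t=8: vr[A=1024/335 B=256/205 C=3629056/1320183 D=256/205 F=2048/2501 G=2048/3121] → run G
t=9: vr[A=1024/335 B=256/205 C=3629056/1320183 D=256/205 F=2048/2501 G=3072/3121] → run F
t=10: vr[A=1024/335 B=256/205 C=3629056/1320183 D=256/205 F=3072/2501 G=3072/3121] → run G
t=11: vr[A=1024/335 B=256/205 C=3629056/1320183 D=256/205 F=3072/2501 G=4096/3121] → run F
t=12: vr[A=1024/335 B=256/205 C=3629056/1320183 D=256/205 F=4096/2501 G=4096/3121] → run B
t=13: vr[A=1024/335 B=512/205 C=3629056/1320183 D=256/205 F=4096/2501 G=4096/3121] → run D
t=14: vr[A=1024/335 B=512/205 C=3629056/1320183 D=512/205 F=4096/2501 G=4096/3121] → run G
t=15: vr[A=1024/335 B=512/205 C=3629056/1320183 D=512/205 F=4096/2501 G=5120/3121] → run F
t=16: vr[A=1024/335 B=512/205 C=3629056/1320183 D=512/205 F=5120/2501 G=5120/3121] → run G
t=17: vr[A=1024/335 B=512/205 C=3629056/1320183 D=512/205 F=5120/2501 G=6144/3121] → run G
t=18: vr[A=1024/335 B=512/205 C=3629056/1320183 D=512/205 F=5120/2501 G=7168/3121] → run F
t=19: vr[A=1024/335 B=512/205 C=3629056/1320183 D=512/205 F=6144/2501 G=7168/3121] → run G
t=20: vr[A=1024/335 B=512/205 C=3629056/1320183 D=512/205 F=6144/2501] → run F
t=21: vr[A=1024/335 B=512/205 C=3629056/1320183 D=512/205] → run B
t=22: vr[A=1024/335 B=768/205 C=3629056/1320183 D=512/205] → run D
t=23: vr[A=1024/335 B=768/205 C=3629056/1320183 D=768/205] → run C
t=24: vr[A=1024/335 B=768/205 C=6824960/1320183 D=768/205] → run A
t=25: vr[A=2048/335 B=768/205 C=6824960/1320183 D=768/205] → run B
t=26: vr[A=2048/335 B=1024/205 C=6824960/1320183 D=768/205] → run D
t=27: vr[A=2048/335 B=1024/205 C=6824960/1320183 D=1024/205] → run B
t=28: vr[A=2048/335 B=256/41 C=6824960/1320183 D=1024/205] → run D
t=29: vr[A=2048/335 B=256/41 C=6824960/1320183 D=256/41] → run C
t=30: vr[A=2048/335 B=256/41 C=3340288/440061 D=256/41] → run A
t=31: vr[A=3072/335 B=256/41 C=3340288/440061 D=256/41] → run B
t=32: vr[A=3072/335 B=1536/205 C=3340288/440061 D=256/41] → run D
t=33: vr[A=3072/335 B=1536/205 C=3340288/440061 D=1536/205] → run B
t=34: vr[A=3072/335 C=3340288/440061 D=1536/205] → run D
t=35: vr[A=3072/335 C=3340288/440061 D=1792/205] → run C
t=36: vr[A=3072/335 C=13216768/1320183 D=1792/205] → run D
t=37: vr[A=3072/335 C=13216768/1320183] → run A
t=38: vr[A=4096/335 C=13216768/1320183] → run C
t=39: vr[A=4096/335 C=16412672/1320183] → run A
t=40: vr[A=1024/67 C=16412672/1320183] → run C
t=41: vr[A=1024/67 C=6536192/440061] → run C
t=42: vr[A=1024/67 C=22804480/1320183] → run A
t=43: vr[A=6144/335 C=22804480/1320183] → run C
t=44: vr[A=6144/335] → run A
t=45: vr[A=7168/335] → run A
t=46: (idle)
t=47: (idle)
t=48: (idle)
t=49: (idle)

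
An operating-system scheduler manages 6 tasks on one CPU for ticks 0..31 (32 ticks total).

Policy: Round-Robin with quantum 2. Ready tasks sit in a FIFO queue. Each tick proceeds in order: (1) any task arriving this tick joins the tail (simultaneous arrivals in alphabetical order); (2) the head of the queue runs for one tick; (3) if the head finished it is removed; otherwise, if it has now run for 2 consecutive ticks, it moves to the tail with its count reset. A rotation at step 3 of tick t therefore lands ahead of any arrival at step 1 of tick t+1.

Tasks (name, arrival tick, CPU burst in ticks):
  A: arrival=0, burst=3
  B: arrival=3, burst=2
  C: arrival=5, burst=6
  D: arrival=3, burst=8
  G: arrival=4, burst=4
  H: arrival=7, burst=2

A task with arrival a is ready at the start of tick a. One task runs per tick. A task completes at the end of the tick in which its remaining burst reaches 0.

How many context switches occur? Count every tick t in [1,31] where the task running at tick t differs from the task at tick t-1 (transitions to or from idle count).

context switches = 12

t=0: queue=[A] q_used=0 → run A
t=1: queue=[A] q_used=1 → run A
t=2: queue=[A] q_used=0 → run A
t=3: queue=[B,D] q_used=0 → run B
t=4: queue=[B,D,G] q_used=1 → run B
t=5: queue=[D,G,C] q_used=0 → run D
t=6: queue=[D,G,C] q_used=1 → run D
t=7: queue=[G,C,D,H] q_used=0 → run G
t=8: queue=[G,C,D,H] q_used=1 → run G
t=9: queue=[C,D,H,G] q_used=0 → run C
t=10: queue=[C,D,H,G] q_used=1 → run C
t=11: queue=[D,H,G,C] q_used=0 → run D
t=12: queue=[D,H,G,C] q_used=1 → run D
t=13: queue=[H,G,C,D] q_used=0 → run H
t=14: queue=[H,G,C,D] q_used=1 → run H
t=15: queue=[G,C,D] q_used=0 → run G
t=16: queue=[G,C,D] q_used=1 → run G
t=17: queue=[C,D] q_used=0 → run C
t=18: queue=[C,D] q_used=1 → run C
t=19: queue=[D,C] q_used=0 → run D
t=20: queue=[D,C] q_used=1 → run D
t=21: queue=[C,D] q_used=0 → run C
t=22: queue=[C,D] q_used=1 → run C
t=23: queue=[D] q_used=0 → run D
t=24: queue=[D] q_used=1 → run D
t=25: (idle)
t=26: (idle)
t=27: (idle)
t=28: (idle)
t=29: (idle)
t=30: (idle)
t=31: (idle)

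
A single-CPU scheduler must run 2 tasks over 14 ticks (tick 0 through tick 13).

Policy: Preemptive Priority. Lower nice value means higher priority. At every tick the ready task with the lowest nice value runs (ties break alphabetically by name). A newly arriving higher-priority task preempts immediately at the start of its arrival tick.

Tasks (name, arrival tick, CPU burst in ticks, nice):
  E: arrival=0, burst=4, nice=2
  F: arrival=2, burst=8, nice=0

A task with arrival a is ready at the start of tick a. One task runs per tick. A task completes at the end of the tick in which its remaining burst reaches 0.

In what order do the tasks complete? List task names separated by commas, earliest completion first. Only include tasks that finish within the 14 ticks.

completion order = F, E

t=0: ready={E} → run E
t=1: ready={E} → run E
t=2: ready={E,F} → run F
t=3: ready={E,F} → run F
t=4: ready={E,F} → run F
t=5: ready={E,F} → run F
t=6: ready={E,F} → run F
t=7: ready={E,F} → run F
t=8: ready={E,F} → run F
t=9: ready={E,F} → run F
t=10: ready={E} → run E
t=11: ready={E} → run E
t=12: (idle)
t=13: (idle)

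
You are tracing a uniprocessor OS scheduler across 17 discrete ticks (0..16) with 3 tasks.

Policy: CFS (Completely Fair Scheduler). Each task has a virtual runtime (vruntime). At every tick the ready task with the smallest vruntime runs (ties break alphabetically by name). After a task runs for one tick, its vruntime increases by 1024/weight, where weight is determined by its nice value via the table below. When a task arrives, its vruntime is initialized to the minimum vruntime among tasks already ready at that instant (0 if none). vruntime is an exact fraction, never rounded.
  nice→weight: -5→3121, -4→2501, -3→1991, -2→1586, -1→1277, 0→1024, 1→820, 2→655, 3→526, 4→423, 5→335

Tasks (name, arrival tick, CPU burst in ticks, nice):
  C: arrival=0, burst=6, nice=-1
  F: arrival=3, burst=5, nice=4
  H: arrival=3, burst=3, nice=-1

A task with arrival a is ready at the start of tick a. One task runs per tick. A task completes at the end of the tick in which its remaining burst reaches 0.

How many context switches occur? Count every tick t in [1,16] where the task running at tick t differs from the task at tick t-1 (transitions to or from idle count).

context switches = 8

t=0: vr[C=0] → run C
t=1: vr[C=1024/1277] → run C
t=2: vr[C=2048/1277] → run C
t=3: vr[C=3072/1277 F=3072/1277 H=3072/1277] → run C
t=4: vr[C=4096/1277 F=3072/1277 H=3072/1277] → run F
t=5: vr[C=4096/1277 F=2607104/540171 H=3072/1277] → run H
t=6: vr[C=4096/1277 F=2607104/540171 H=4096/1277] → run C
t=7: vr[C=5120/1277 F=2607104/540171 H=4096/1277] → run H
t=8: vr[C=5120/1277 F=2607104/540171 H=5120/1277] → run C
t=9: vr[F=2607104/540171 H=5120/1277] → run H
t=10: vr[F=2607104/540171] → run F
t=11: vr[F=3914752/540171] → run F
t=12: vr[F=1740800/180057] → run F
t=13: vr[F=6530048/540171] → run F
t=14: (idle)
t=15: (idle)
t=16: (idle)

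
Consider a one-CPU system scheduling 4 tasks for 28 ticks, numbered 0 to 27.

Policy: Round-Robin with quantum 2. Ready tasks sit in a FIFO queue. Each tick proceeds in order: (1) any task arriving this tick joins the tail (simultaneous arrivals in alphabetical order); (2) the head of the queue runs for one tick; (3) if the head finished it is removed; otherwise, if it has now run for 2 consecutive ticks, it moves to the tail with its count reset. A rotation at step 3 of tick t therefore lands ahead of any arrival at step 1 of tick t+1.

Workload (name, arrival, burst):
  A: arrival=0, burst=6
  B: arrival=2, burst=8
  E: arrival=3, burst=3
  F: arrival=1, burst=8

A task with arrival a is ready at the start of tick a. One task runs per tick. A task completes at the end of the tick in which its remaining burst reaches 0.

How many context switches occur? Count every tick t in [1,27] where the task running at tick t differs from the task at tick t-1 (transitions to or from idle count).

t=0: queue=[A] q_used=0 → run A
t=1: queue=[A,F] q_used=1 → run A
t=2: queue=[F,A,B] q_used=0 → run F
t=3: queue=[F,A,B,E] q_used=1 → run F
t=4: queue=[A,B,E,F] q_used=0 → run A
t=5: queue=[A,B,E,F] q_used=1 → run A
t=6: queue=[B,E,F,A] q_used=0 → run B
t=7: queue=[B,E,F,A] q_used=1 → run B
t=8: queue=[E,F,A,B] q_used=0 → run E
t=9: queue=[E,F,A,B] q_used=1 → run E
t=10: queue=[F,A,B,E] q_used=0 → run F
t=11: queue=[F,A,B,E] q_used=1 → run F
t=12: queue=[A,B,E,F] q_used=0 → run A
t=13: queue=[A,B,E,F] q_used=1 → run A
t=14: queue=[B,E,F] q_used=0 → run B
t=15: queue=[B,E,F] q_used=1 → run B
t=16: queue=[E,F,B] q_used=0 → run E
t=17: queue=[F,B] q_used=0 → run F
t=18: queue=[F,B] q_used=1 → run F
t=19: queue=[B,F] q_used=0 → run B
t=20: queue=[B,F] q_used=1 → run B
t=21: queue=[F,B] q_used=0 → run F
t=22: queue=[F,B] q_used=1 → run F
t=23: queue=[B] q_used=0 → run B
t=24: queue=[B] q_used=1 → run B
t=25: (idle)
t=26: (idle)
t=27: (idle)

context switches = 13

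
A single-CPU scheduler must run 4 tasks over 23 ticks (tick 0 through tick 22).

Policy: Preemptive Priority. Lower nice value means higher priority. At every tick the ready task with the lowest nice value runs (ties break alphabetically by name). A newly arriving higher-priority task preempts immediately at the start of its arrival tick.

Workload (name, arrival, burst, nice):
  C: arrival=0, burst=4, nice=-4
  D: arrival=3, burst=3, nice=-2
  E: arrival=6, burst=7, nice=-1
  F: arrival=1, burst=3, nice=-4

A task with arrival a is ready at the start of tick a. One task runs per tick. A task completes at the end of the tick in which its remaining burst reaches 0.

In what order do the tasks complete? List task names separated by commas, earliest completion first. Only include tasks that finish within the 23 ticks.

completion order = C, F, D, E

t=0: ready={C} → run C
t=1: ready={C,F} → run C
t=2: ready={C,F} → run C
t=3: ready={C,D,F} → run C
t=4: ready={D,F} → run F
t=5: ready={D,F} → run F
t=6: ready={D,E,F} → run F
t=7: ready={D,E} → run D
t=8: ready={D,E} → run D
t=9: ready={D,E} → run D
t=10: ready={E} → run E
t=11: ready={E} → run E
t=12: ready={E} → run E
t=13: ready={E} → run E
t=14: ready={E} → run E
t=15: ready={E} → run E
t=16: ready={E} → run E
t=17: (idle)
t=18: (idle)
t=19: (idle)
t=20: (idle)
t=21: (idle)
t=22: (idle)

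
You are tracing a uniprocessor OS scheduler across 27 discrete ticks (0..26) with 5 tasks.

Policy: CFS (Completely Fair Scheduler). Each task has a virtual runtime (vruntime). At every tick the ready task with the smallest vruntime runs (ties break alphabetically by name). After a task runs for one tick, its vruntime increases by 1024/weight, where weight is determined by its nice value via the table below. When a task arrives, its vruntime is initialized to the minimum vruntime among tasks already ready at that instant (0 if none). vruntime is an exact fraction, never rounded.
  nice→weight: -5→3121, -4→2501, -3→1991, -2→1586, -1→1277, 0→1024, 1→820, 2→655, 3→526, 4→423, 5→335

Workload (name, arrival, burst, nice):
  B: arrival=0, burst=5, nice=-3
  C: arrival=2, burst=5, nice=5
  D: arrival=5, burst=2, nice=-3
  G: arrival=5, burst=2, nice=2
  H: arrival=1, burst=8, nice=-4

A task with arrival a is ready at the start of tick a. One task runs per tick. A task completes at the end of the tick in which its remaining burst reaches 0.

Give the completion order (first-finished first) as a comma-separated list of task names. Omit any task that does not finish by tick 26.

t=0: vr[B=0] → run B
t=1: vr[B=1024/1991 H=1024/1991] → run B
t=2: vr[B=2048/1991 C=1024/1991 H=1024/1991] → run C
t=3: vr[B=2048/1991 C=2381824/666985 H=1024/1991] → run H
t=4: vr[B=2048/1991 C=2381824/666985 H=4599808/4979491] → run H
t=5: vr[B=2048/1991 C=2381824/666985 D=2048/1991 G=2048/1991 H=6638592/4979491] → run B
t=6: vr[B=3072/1991 C=2381824/666985 D=2048/1991 G=2048/1991 H=6638592/4979491] → run D
t=7: vr[B=3072/1991 C=2381824/666985 D=3072/1991 G=2048/1991 H=6638592/4979491] → run G
t=8: vr[B=3072/1991 C=2381824/666985 D=3072/1991 G=3380224/1304105 H=6638592/4979491] → run H
t=9: vr[B=3072/1991 C=2381824/666985 D=3072/1991 G=3380224/1304105 H=8677376/4979491] → run B
t=10: vr[B=4096/1991 C=2381824/666985 D=3072/1991 G=3380224/1304105 H=8677376/4979491] → run D
t=11: vr[B=4096/1991 C=2381824/666985 G=3380224/1304105 H=8677376/4979491] → run H
t=12: vr[B=4096/1991 C=2381824/666985 G=3380224/1304105 H=10716160/4979491] → run B
t=13: vr[C=2381824/666985 G=3380224/1304105 H=10716160/4979491] → run H
t=14: vr[C=2381824/666985 G=3380224/1304105 H=12754944/4979491] → run H
t=15: vr[C=2381824/666985 G=3380224/1304105 H=14793728/4979491] → run G
t=16: vr[C=2381824/666985 H=14793728/4979491] → run H
t=17: vr[C=2381824/666985 H=16832512/4979491] → run H
t=18: vr[C=2381824/666985] → run C
t=19: vr[C=4420608/666985] → run C
t=20: vr[C=6459392/666985] → run C
t=21: vr[C=8498176/666985] → run C
t=22: (idle)
t=23: (idle)
t=24: (idle)
t=25: (idle)
t=26: (idle)

completion order = D, B, G, H, C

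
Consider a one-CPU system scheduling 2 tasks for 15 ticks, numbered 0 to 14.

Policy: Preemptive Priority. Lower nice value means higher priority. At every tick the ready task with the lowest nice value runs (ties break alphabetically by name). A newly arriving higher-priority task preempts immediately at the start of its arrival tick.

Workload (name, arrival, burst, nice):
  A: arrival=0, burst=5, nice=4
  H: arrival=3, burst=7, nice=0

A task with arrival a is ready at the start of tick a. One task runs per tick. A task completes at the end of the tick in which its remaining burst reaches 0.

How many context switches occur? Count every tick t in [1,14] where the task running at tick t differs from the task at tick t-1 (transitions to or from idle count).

context switches = 3

t=0: ready={A} → run A
t=1: ready={A} → run A
t=2: ready={A} → run A
t=3: ready={A,H} → run H
t=4: ready={A,H} → run H
t=5: ready={A,H} → run H
t=6: ready={A,H} → run H
t=7: ready={A,H} → run H
t=8: ready={A,H} → run H
t=9: ready={A,H} → run H
t=10: ready={A} → run A
t=11: ready={A} → run A
t=12: (idle)
t=13: (idle)
t=14: (idle)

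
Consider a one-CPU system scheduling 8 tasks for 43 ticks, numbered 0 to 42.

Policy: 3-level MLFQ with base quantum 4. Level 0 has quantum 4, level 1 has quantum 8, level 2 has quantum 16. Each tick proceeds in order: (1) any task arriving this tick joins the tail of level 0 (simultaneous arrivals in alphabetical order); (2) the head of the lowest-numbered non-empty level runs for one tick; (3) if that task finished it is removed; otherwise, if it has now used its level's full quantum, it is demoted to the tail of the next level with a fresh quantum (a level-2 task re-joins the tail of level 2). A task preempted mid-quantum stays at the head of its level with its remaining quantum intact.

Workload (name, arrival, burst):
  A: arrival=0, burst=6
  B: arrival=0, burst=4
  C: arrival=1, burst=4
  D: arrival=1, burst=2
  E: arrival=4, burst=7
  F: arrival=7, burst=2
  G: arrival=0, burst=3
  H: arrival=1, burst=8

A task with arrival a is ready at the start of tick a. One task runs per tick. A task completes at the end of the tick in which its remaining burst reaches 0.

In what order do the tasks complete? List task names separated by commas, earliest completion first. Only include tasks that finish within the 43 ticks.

completion order = B, G, C, D, F, A, H, E

t=0: L0/L1/L2 = ABG/-/- → run A
t=1: L0/L1/L2 = ABGCDH/-/- → run A
t=2: L0/L1/L2 = ABGCDH/-/- → run A
t=3: L0/L1/L2 = ABGCDH/-/- → run A
t=4: L0/L1/L2 = BGCDHE/A/- → run B
t=5: L0/L1/L2 = BGCDHE/A/- → run B
t=6: L0/L1/L2 = BGCDHE/A/- → run B
t=7: L0/L1/L2 = BGCDHEF/A/- → run B
t=8: L0/L1/L2 = GCDHEF/A/- → run G
t=9: L0/L1/L2 = GCDHEF/A/- → run G
t=10: L0/L1/L2 = GCDHEF/A/- → run G
t=11: L0/L1/L2 = CDHEF/A/- → run C
t=12: L0/L1/L2 = CDHEF/A/- → run C
t=13: L0/L1/L2 = CDHEF/A/- → run C
t=14: L0/L1/L2 = CDHEF/A/- → run C
t=15: L0/L1/L2 = DHEF/A/- → run D
t=16: L0/L1/L2 = DHEF/A/- → run D
t=17: L0/L1/L2 = HEF/A/- → run H
t=18: L0/L1/L2 = HEF/A/- → run H
t=19: L0/L1/L2 = HEF/A/- → run H
t=20: L0/L1/L2 = HEF/A/- → run H
t=21: L0/L1/L2 = EF/AH/- → run E
t=22: L0/L1/L2 = EF/AH/- → run E
t=23: L0/L1/L2 = EF/AH/- → run E
t=24: L0/L1/L2 = EF/AH/- → run E
t=25: L0/L1/L2 = F/AHE/- → run F
t=26: L0/L1/L2 = F/AHE/- → run F
t=27: L0/L1/L2 = -/AHE/- → run A
t=28: L0/L1/L2 = -/AHE/- → run A
t=29: L0/L1/L2 = -/HE/- → run H
t=30: L0/L1/L2 = -/HE/- → run H
t=31: L0/L1/L2 = -/HE/- → run H
t=32: L0/L1/L2 = -/HE/- → run H
t=33: L0/L1/L2 = -/E/- → run E
t=34: L0/L1/L2 = -/E/- → run E
t=35: L0/L1/L2 = -/E/- → run E
t=36: (idle)
t=37: (idle)
t=38: (idle)
t=39: (idle)
t=40: (idle)
t=41: (idle)
t=42: (idle)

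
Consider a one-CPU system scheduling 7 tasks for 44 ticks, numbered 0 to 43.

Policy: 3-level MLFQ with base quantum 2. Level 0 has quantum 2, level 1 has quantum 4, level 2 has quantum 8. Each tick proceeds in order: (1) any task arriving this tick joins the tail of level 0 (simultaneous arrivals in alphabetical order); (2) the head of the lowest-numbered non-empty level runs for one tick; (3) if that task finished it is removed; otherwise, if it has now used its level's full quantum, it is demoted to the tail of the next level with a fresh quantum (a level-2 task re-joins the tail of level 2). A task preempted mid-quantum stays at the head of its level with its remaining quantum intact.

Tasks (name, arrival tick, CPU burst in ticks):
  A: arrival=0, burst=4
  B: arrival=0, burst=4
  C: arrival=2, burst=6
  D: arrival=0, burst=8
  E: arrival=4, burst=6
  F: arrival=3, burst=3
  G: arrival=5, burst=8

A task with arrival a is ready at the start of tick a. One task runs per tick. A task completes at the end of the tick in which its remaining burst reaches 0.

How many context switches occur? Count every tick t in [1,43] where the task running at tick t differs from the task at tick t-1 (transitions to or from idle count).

t=0: L0/L1/L2 = ABD/-/- → run A
t=1: L0/L1/L2 = ABD/-/- → run A
t=2: L0/L1/L2 = BDC/A/- → run B
t=3: L0/L1/L2 = BDCF/A/- → run B
t=4: L0/L1/L2 = DCFE/AB/- → run D
t=5: L0/L1/L2 = DCFEG/AB/- → run D
t=6: L0/L1/L2 = CFEG/ABD/- → run C
t=7: L0/L1/L2 = CFEG/ABD/- → run C
t=8: L0/L1/L2 = FEG/ABDC/- → run F
t=9: L0/L1/L2 = FEG/ABDC/- → run F
t=10: L0/L1/L2 = EG/ABDCF/- → run E
t=11: L0/L1/L2 = EG/ABDCF/- → run E
t=12: L0/L1/L2 = G/ABDCFE/- → run G
t=13: L0/L1/L2 = G/ABDCFE/- → run G
t=14: L0/L1/L2 = -/ABDCFEG/- → run A
t=15: L0/L1/L2 = -/ABDCFEG/- → run A
t=16: L0/L1/L2 = -/BDCFEG/- → run B
t=17: L0/L1/L2 = -/BDCFEG/- → run B
t=18: L0/L1/L2 = -/DCFEG/- → run D
t=19: L0/L1/L2 = -/DCFEG/- → run D
t=20: L0/L1/L2 = -/DCFEG/- → run D
t=21: L0/L1/L2 = -/DCFEG/- → run D
t=22: L0/L1/L2 = -/CFEG/D → run C
t=23: L0/L1/L2 = -/CFEG/D → run C
t=24: L0/L1/L2 = -/CFEG/D → run C
t=25: L0/L1/L2 = -/CFEG/D → run C
t=26: L0/L1/L2 = -/FEG/D → run F
t=27: L0/L1/L2 = -/EG/D → run E
t=28: L0/L1/L2 = -/EG/D → run E
t=29: L0/L1/L2 = -/EG/D → run E
t=30: L0/L1/L2 = -/EG/D → run E
t=31: L0/L1/L2 = -/G/D → run G
t=32: L0/L1/L2 = -/G/D → run G
t=33: L0/L1/L2 = -/G/D → run G
t=34: L0/L1/L2 = -/G/D → run G
t=35: L0/L1/L2 = -/-/DG → run D
t=36: L0/L1/L2 = -/-/DG → run D
t=37: L0/L1/L2 = -/-/G → run G
t=38: L0/L1/L2 = -/-/G → run G
t=39: (idle)
t=40: (idle)
t=41: (idle)
t=42: (idle)
t=43: (idle)

context switches = 16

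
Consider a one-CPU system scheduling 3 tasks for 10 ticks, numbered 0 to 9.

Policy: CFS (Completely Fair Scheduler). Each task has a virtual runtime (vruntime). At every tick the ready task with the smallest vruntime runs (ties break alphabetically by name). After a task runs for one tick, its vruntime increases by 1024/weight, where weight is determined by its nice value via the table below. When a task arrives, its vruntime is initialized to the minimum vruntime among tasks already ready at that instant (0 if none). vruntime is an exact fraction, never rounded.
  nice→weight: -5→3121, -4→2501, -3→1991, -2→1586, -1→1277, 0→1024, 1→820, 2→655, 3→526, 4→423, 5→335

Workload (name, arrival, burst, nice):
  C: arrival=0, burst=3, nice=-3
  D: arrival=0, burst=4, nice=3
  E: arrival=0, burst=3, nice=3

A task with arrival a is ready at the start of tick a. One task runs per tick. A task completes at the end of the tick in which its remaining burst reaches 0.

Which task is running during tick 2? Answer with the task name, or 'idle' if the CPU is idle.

running at tick 2 = E

t=0: vr[C=0 D=0 E=0] → run C
t=1: vr[C=1024/1991 D=0 E=0] → run D
t=2: vr[C=1024/1991 D=512/263 E=0] → run E
t=3: vr[C=1024/1991 D=512/263 E=512/263] → run C
t=4: vr[C=2048/1991 D=512/263 E=512/263] → run C
t=5: vr[D=512/263 E=512/263] → run D
t=6: vr[D=1024/263 E=512/263] → run E
t=7: vr[D=1024/263 E=1024/263] → run D
t=8: vr[D=1536/263 E=1024/263] → run E
t=9: vr[D=1536/263] → run D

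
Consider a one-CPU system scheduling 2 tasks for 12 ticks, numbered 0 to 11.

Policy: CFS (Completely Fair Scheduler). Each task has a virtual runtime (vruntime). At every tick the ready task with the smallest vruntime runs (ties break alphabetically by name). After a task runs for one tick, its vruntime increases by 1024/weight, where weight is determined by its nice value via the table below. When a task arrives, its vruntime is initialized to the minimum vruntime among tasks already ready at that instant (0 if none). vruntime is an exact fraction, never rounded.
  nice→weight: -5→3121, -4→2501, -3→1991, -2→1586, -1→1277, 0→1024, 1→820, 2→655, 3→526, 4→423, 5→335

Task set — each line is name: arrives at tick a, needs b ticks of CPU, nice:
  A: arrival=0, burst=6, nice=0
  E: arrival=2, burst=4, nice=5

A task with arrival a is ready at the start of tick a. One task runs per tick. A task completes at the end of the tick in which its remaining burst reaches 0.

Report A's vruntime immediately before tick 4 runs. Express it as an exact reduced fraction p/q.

vruntime(A, start of tick 4) = 3/1

t=0: vr[A=0] → run A
t=1: vr[A=1] → run A
t=2: vr[A=2 E=2] → run A
t=3: vr[A=3 E=2] → run E
t=4: vr[A=3 E=1694/335] → run A
t=5: vr[A=4 E=1694/335] → run A
t=6: vr[A=5 E=1694/335] → run A
t=7: vr[E=1694/335] → run E
t=8: vr[E=2718/335] → run E
t=9: vr[E=3742/335] → run E
t=10: (idle)
t=11: (idle)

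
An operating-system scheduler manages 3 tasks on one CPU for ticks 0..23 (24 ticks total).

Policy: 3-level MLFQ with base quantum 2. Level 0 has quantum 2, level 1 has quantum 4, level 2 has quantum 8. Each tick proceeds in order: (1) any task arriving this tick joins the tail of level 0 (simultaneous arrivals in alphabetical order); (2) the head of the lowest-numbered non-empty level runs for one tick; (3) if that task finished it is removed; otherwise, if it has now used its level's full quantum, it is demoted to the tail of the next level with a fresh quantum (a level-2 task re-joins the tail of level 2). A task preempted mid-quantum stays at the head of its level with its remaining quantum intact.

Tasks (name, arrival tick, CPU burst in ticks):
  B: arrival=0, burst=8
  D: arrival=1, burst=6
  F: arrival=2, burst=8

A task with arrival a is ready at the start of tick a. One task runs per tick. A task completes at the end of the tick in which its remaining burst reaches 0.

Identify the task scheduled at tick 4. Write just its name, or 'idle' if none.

t=0: L0/L1/L2 = B/-/- → run B
t=1: L0/L1/L2 = BD/-/- → run B
t=2: L0/L1/L2 = DF/B/- → run D
t=3: L0/L1/L2 = DF/B/- → run D
t=4: L0/L1/L2 = F/BD/- → run F
t=5: L0/L1/L2 = F/BD/- → run F
t=6: L0/L1/L2 = -/BDF/- → run B
t=7: L0/L1/L2 = -/BDF/- → run B
t=8: L0/L1/L2 = -/BDF/- → run B
t=9: L0/L1/L2 = -/BDF/- → run B
t=10: L0/L1/L2 = -/DF/B → run D
t=11: L0/L1/L2 = -/DF/B → run D
t=12: L0/L1/L2 = -/DF/B → run D
t=13: L0/L1/L2 = -/DF/B → run D
t=14: L0/L1/L2 = -/F/B → run F
t=15: L0/L1/L2 = -/F/B → run F
t=16: L0/L1/L2 = -/F/B → run F
t=17: L0/L1/L2 = -/F/B → run F
t=18: L0/L1/L2 = -/-/BF → run B
t=19: L0/L1/L2 = -/-/BF → run B
t=20: L0/L1/L2 = -/-/F → run F
t=21: L0/L1/L2 = -/-/F → run F
t=22: (idle)
t=23: (idle)

running at tick 4 = F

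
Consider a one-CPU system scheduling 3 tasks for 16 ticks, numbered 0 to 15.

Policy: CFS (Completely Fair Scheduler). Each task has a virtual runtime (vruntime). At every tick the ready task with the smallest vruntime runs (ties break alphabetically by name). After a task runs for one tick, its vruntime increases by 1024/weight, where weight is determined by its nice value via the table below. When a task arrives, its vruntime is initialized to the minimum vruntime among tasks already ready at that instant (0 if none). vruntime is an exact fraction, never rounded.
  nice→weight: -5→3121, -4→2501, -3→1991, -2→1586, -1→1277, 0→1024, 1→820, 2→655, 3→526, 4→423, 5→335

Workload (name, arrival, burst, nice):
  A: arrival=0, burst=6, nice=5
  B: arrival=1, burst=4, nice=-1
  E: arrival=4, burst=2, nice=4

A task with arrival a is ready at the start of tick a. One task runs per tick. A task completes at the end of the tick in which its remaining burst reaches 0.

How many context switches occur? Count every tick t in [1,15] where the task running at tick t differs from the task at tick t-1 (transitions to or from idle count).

context switches = 7

t=0: vr[A=0] → run A
t=1: vr[A=1024/335 B=1024/335] → run A
t=2: vr[A=2048/335 B=1024/335] → run B
t=3: vr[A=2048/335 B=1650688/427795] → run B
t=4: vr[A=2048/335 B=1993728/427795 E=1993728/427795] → run B
t=5: vr[A=2048/335 B=2336768/427795 E=1993728/427795] → run E
t=6: vr[A=2048/335 B=2336768/427795 E=1281409024/180957285] → run B
t=7: vr[A=2048/335 E=1281409024/180957285] → run A
t=8: vr[A=3072/335 E=1281409024/180957285] → run E
t=9: vr[A=3072/335] → run A
t=10: vr[A=4096/335] → run A
t=11: vr[A=1024/67] → run A
t=12: (idle)
t=13: (idle)
t=14: (idle)
t=15: (idle)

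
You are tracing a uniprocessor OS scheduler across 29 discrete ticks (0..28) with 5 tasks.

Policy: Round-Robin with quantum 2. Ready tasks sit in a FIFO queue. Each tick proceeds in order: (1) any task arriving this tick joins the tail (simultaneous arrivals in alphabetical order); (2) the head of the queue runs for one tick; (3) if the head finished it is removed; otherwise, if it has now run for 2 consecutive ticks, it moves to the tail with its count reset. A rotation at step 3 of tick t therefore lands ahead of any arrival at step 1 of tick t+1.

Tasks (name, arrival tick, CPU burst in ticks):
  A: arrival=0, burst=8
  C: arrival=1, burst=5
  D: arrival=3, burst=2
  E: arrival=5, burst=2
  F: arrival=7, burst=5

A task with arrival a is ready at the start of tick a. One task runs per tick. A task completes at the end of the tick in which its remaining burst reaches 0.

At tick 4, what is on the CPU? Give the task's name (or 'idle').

t=0: queue=[A] q_used=0 → run A
t=1: queue=[A,C] q_used=1 → run A
t=2: queue=[C,A] q_used=0 → run C
t=3: queue=[C,A,D] q_used=1 → run C
t=4: queue=[A,D,C] q_used=0 → run A
t=5: queue=[A,D,C,E] q_used=1 → run A
t=6: queue=[D,C,E,A] q_used=0 → run D
t=7: queue=[D,C,E,A,F] q_used=1 → run D
t=8: queue=[C,E,A,F] q_used=0 → run C
t=9: queue=[C,E,A,F] q_used=1 → run C
t=10: queue=[E,A,F,C] q_used=0 → run E
t=11: queue=[E,A,F,C] q_used=1 → run E
t=12: queue=[A,F,C] q_used=0 → run A
t=13: queue=[A,F,C] q_used=1 → run A
t=14: queue=[F,C,A] q_used=0 → run F
t=15: queue=[F,C,A] q_used=1 → run F
t=16: queue=[C,A,F] q_used=0 → run C
t=17: queue=[A,F] q_used=0 → run A
t=18: queue=[A,F] q_used=1 → run A
t=19: queue=[F] q_used=0 → run F
t=20: queue=[F] q_used=1 → run F
t=21: queue=[F] q_used=0 → run F
t=22: (idle)
t=23: (idle)
t=24: (idle)
t=25: (idle)
t=26: (idle)
t=27: (idle)
t=28: (idle)

running at tick 4 = A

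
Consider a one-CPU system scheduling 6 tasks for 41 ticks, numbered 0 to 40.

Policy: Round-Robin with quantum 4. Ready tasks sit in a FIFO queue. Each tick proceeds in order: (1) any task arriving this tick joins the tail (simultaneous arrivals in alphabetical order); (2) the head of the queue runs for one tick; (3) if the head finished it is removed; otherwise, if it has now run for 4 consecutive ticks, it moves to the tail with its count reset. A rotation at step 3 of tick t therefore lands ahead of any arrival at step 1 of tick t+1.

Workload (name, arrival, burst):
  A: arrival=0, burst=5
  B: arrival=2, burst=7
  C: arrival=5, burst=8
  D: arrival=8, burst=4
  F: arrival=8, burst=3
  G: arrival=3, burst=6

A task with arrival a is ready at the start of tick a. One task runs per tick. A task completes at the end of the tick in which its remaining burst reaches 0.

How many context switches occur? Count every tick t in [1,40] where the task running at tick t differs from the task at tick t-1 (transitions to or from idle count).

t=0: queue=[A] q_used=0 → run A
t=1: queue=[A] q_used=1 → run A
t=2: queue=[A,B] q_used=2 → run A
t=3: queue=[A,B,G] q_used=3 → run A
t=4: queue=[B,G,A] q_used=0 → run B
t=5: queue=[B,G,A,C] q_used=1 → run B
t=6: queue=[B,G,A,C] q_used=2 → run B
t=7: queue=[B,G,A,C] q_used=3 → run B
t=8: queue=[G,A,C,B,D,F] q_used=0 → run G
t=9: queue=[G,A,C,B,D,F] q_used=1 → run G
t=10: queue=[G,A,C,B,D,F] q_used=2 → run G
t=11: queue=[G,A,C,B,D,F] q_used=3 → run G
t=12: queue=[A,C,B,D,F,G] q_used=0 → run A
t=13: queue=[C,B,D,F,G] q_used=0 → run C
t=14: queue=[C,B,D,F,G] q_used=1 → run C
t=15: queue=[C,B,D,F,G] q_used=2 → run C
t=16: queue=[C,B,D,F,G] q_used=3 → run C
t=17: queue=[B,D,F,G,C] q_used=0 → run B
t=18: queue=[B,D,F,G,C] q_used=1 → run B
t=19: queue=[B,D,F,G,C] q_used=2 → run B
t=20: queue=[D,F,G,C] q_used=0 → run D
t=21: queue=[D,F,G,C] q_used=1 → run D
t=22: queue=[D,F,G,C] q_used=2 → run D
t=23: queue=[D,F,G,C] q_used=3 → run D
t=24: queue=[F,G,C] q_used=0 → run F
t=25: queue=[F,G,C] q_used=1 → run F
t=26: queue=[F,G,C] q_used=2 → run F
t=27: queue=[G,C] q_used=0 → run G
t=28: queue=[G,C] q_used=1 → run G
t=29: queue=[C] q_used=0 → run C
t=30: queue=[C] q_used=1 → run C
t=31: queue=[C] q_used=2 → run C
t=32: queue=[C] q_used=3 → run C
t=33: (idle)
t=34: (idle)
t=35: (idle)
t=36: (idle)
t=37: (idle)
t=38: (idle)
t=39: (idle)
t=40: (idle)

context switches = 10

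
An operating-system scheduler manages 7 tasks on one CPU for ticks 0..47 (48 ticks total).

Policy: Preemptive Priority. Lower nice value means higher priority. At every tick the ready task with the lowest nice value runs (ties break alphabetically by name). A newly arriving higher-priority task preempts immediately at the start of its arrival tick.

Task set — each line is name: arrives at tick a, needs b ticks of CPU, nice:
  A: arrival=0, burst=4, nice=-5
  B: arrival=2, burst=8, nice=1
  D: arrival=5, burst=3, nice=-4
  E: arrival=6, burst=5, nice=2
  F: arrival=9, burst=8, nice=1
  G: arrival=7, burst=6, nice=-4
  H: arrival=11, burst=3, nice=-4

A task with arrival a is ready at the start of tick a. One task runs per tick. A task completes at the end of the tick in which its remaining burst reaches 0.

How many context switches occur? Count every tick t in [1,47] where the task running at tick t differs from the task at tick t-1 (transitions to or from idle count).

context switches = 8

t=0: ready={A} → run A
t=1: ready={A} → run A
t=2: ready={A,B} → run A
t=3: ready={A,B} → run A
t=4: ready={B} → run B
t=5: ready={B,D} → run D
t=6: ready={B,D,E} → run D
t=7: ready={B,D,E,G} → run D
t=8: ready={B,E,G} → run G
t=9: ready={B,E,F,G} → run G
t=10: ready={B,E,F,G} → run G
t=11: ready={B,E,F,G,H} → run G
t=12: ready={B,E,F,G,H} → run G
t=13: ready={B,E,F,G,H} → run G
t=14: ready={B,E,F,H} → run H
t=15: ready={B,E,F,H} → run H
t=16: ready={B,E,F,H} → run H
t=17: ready={B,E,F} → run B
t=18: ready={B,E,F} → run B
t=19: ready={B,E,F} → run B
t=20: ready={B,E,F} → run B
t=21: ready={B,E,F} → run B
t=22: ready={B,E,F} → run B
t=23: ready={B,E,F} → run B
t=24: ready={E,F} → run F
t=25: ready={E,F} → run F
t=26: ready={E,F} → run F
t=27: ready={E,F} → run F
t=28: ready={E,F} → run F
t=29: ready={E,F} → run F
t=30: ready={E,F} → run F
t=31: ready={E,F} → run F
t=32: ready={E} → run E
t=33: ready={E} → run E
t=34: ready={E} → run E
t=35: ready={E} → run E
t=36: ready={E} → run E
t=37: (idle)
t=38: (idle)
t=39: (idle)
t=40: (idle)
t=41: (idle)
t=42: (idle)
t=43: (idle)
t=44: (idle)
t=45: (idle)
t=46: (idle)
t=47: (idle)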